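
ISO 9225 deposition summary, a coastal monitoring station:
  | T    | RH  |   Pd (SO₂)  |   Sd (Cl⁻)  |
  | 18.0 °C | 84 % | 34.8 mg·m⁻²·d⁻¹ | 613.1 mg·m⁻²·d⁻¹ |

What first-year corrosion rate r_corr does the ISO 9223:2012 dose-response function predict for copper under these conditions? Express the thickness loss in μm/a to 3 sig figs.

r_corr = 3.88 μm/a

copper: f(T) = -0.080·(T−10) [T>10 °C] = -0.6400
  sulphur-dioxide contribution → 0.9989 μm/a
  chloride contribution → 2.882 μm/a
  ⇒ r_corr(copper) = 3.881 μm/a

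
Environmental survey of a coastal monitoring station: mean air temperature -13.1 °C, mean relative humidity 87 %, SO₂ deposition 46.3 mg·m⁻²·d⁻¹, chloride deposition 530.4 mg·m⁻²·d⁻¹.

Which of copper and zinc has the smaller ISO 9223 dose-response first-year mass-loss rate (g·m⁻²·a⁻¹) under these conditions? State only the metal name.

copper: f(T) = +0.126·(T−10) [T≤10 °C] = -2.9106
  Pd branch = 0.0053·Pd^0.26·e^(0.059·RH+f) = 0.1326 μm/a
  Sd branch = 0.01025·Sd^0.27·e^(0.036·RH+0.049·T) = 0.6727 μm/a
  sum: 0.1326 + 0.6727 → r_corr = 0.8053 μm/a
  mass loss = 0.8053 μm/a × 8.96 g/cm³ = 7.215 g·m⁻²·a⁻¹
zinc: f(T) = +0.038·(T−10) [T≤10 °C] = -0.8778
  SO₂ term: 0.0129·46.3^0.44·exp(0.046·87-0.8778) = 1.586
  Sd branch = 0.0175·Sd^0.57·e^(0.008·RH+0.085·T) = 0.4119 μm/a
  sum: 1.586 + 0.4119 → r_corr = 1.998 μm/a
  mass loss = 1.998 μm/a × 7.14 g/cm³ = 14.26 g·m⁻²·a⁻¹
Ordering by g·m⁻²·a⁻¹: zinc (14.3) > copper (7.22)

copper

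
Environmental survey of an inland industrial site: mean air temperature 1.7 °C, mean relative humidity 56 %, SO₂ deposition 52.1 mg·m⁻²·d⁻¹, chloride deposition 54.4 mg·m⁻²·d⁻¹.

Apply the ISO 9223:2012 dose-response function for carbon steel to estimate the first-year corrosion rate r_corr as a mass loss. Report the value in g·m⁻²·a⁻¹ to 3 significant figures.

r_corr = 161 g·m⁻²·a⁻¹

carbon steel: temperature factor f = +0.150·(-8.3) = -1.2450
  Pd branch = 1.77·Pd^0.52·e^(0.02·RH+f) = 12.2 μm/a
  Sd branch = 0.102·Sd^0.62·e^(0.033·RH+0.04·T) = 8.256 μm/a
  sum: 12.2 + 8.256 → r_corr = 20.46 μm/a
Convert to mass loss: 20.46 μm/a × 7.85 g/cm³ = 160.6 g·m⁻²·a⁻¹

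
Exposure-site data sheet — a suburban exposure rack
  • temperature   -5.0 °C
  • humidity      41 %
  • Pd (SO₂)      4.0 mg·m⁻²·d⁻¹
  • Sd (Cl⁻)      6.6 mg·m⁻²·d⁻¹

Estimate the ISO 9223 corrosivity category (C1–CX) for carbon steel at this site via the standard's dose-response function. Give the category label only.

carbon steel: temperature factor f = +0.150·(-15.0) = -2.2500
  Pd branch = 1.77·Pd^0.52·e^(0.02·RH+f) = 0.871 μm/a
  Cl⁻ term: 0.102·6.6^0.62·exp(0.033·41+0.04·-5.0) = 1.041
  sum: 0.871 + 1.041 → r_corr = 1.912 μm/a
1.91 μm/a falls in (1.3, 25] for carbon steel → category C2

C2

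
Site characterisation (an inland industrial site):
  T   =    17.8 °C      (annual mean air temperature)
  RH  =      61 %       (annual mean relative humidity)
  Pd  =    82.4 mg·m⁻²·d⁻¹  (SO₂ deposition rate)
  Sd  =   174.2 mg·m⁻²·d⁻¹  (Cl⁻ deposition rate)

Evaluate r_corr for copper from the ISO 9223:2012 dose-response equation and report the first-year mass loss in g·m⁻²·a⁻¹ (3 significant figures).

copper: f(T) = -0.080·(T−10) [T>10 °C] = -0.6240
  sulphur-dioxide contribution → 0.3269 μm/a
  chloride contribution → 0.8878 μm/a
  total first-year rate 1.215 μm/a
Convert to mass loss: 1.215 μm/a × 8.96 g/cm³ = 10.88 g·m⁻²·a⁻¹

r_corr = 10.9 g·m⁻²·a⁻¹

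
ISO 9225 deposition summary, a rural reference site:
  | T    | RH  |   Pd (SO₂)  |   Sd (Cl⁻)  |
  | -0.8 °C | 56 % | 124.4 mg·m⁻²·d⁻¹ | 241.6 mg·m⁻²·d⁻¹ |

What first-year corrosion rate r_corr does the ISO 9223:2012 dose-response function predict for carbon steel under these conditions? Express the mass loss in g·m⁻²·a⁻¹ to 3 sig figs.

carbon steel: T≤10 °C ⇒ hinge +0.150·(-0.8−10) = -1.6200
  sulphur-dioxide contribution → 13.19 μm/a
  chloride contribution → 18.83 μm/a
  ⇒ r_corr(carbon steel) = 32.01 μm/a
Convert to mass loss: 32.01 μm/a × 7.85 g/cm³ = 251.3 g·m⁻²·a⁻¹

r_corr = 251 g·m⁻²·a⁻¹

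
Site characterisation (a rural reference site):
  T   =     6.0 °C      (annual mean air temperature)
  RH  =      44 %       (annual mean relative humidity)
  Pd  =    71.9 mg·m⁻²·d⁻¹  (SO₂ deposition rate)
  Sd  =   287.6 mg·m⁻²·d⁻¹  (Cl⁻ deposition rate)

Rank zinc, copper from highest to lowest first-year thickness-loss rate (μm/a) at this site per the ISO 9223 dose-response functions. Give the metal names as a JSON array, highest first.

zinc: T≤10 °C ⇒ hinge +0.038·(6.0−10) = -0.1520
  SO₂ term: 0.0129·71.9^0.44·exp(0.046·44-0.1520) = 0.5502
  Cl⁻ term: 0.0175·287.6^0.57·exp(0.008·44+0.085·6.0) = 1.045
  sum: 0.5502 + 1.045 → r_corr = 1.595 μm/a
copper: f(T) = +0.126·(T−10) [T≤10 °C] = -0.5040
  Pd branch = 0.0053·Pd^0.26·e^(0.059·RH+f) = 0.1305 μm/a
  Cl⁻ term: 0.01025·287.6^0.27·exp(0.036·44+0.049·6.0) = 0.3092
  r_corr = 0.1305 + 0.3092 = 0.4397 μm/a
Ordering by μm/a: zinc (1.59) > copper (0.44)

["zinc", "copper"]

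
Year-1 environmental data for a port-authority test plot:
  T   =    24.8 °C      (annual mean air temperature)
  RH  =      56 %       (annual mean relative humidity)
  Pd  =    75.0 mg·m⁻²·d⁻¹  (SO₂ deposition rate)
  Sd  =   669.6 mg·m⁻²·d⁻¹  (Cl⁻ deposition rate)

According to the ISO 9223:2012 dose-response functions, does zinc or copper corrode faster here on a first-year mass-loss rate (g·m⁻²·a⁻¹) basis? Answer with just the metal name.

zinc: f(T) = -0.071·(T−10) [T>10 °C] = -1.0508
  Pd branch = 0.0129·Pd^0.44·e^(0.046·RH+f) = 0.3963 μm/a
  Cl⁻ term: 0.0175·669.6^0.57·exp(0.008·56+0.085·24.8) = 9.2
  sum: 0.3963 + 9.2 → r_corr = 9.597 μm/a
  mass loss = 9.597 μm/a × 7.14 g/cm³ = 68.52 g·m⁻²·a⁻¹
copper: temperature factor f = -0.080·(14.8) = -1.1840
  SO₂ term: 0.0053·75.0^0.26·exp(0.059·56-1.1840) = 0.1357
  Cl⁻ term: 0.01025·669.6^0.27·exp(0.036·56+0.049·24.8) = 1.503
  r_corr = 0.1357 + 1.503 = 1.639 μm/a
  mass loss = 1.639 μm/a × 8.96 g/cm³ = 14.68 g·m⁻²·a⁻¹
Ordering by g·m⁻²·a⁻¹: zinc (68.5) > copper (14.7)

zinc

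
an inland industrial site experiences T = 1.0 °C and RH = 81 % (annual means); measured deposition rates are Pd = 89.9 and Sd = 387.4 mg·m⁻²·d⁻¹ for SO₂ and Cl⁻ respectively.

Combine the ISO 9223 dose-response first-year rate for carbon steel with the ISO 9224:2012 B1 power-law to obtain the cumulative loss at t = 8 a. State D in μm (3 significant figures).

carbon steel: T≤10 °C ⇒ hinge +0.150·(1.0−10) = -1.3500
  sulphur-dioxide contribution → 24.05 μm/a
  chloride contribution → 61.87 μm/a
  ⇒ r_corr(carbon steel) = 85.93 μm/a
Power-law: D(8) = r_corr · 8^0.523
  D(8) = 85.93 × 8^0.523 = 85.93 × 2.967 = 254.9 μm

D(8) = 255 μm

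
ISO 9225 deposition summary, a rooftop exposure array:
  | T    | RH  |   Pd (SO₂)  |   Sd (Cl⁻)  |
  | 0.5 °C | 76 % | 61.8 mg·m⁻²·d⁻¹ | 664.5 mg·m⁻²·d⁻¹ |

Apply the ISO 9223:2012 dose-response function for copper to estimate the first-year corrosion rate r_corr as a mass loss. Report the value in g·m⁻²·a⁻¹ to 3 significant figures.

copper: T≤10 °C ⇒ hinge +0.126·(0.5−10) = -1.1970
  Pd branch = 0.0053·Pd^0.26·e^(0.059·RH+f) = 0.4144 μm/a
  Sd branch = 0.01025·Sd^0.27·e^(0.036·RH+0.049·T) = 0.9368 μm/a
  r_corr = 0.4144 + 0.9368 = 1.351 μm/a
Convert to mass loss: 1.351 μm/a × 8.96 g/cm³ = 12.11 g·m⁻²·a⁻¹

r_corr = 12.1 g·m⁻²·a⁻¹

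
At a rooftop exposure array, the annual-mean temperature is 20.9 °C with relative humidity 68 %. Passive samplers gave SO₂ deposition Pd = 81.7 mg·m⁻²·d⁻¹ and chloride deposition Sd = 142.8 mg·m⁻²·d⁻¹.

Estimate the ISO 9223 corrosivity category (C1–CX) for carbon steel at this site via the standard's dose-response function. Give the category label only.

carbon steel: f(T) = -0.054·(T−10) [T>10 °C] = -0.5886
  Pd branch = 1.77·Pd^0.52·e^(0.02·RH+f) = 37.79 μm/a
  Sd branch = 0.102·Sd^0.62·e^(0.033·RH+0.04·T) = 48.1 μm/a
  sum: 37.79 + 48.1 → r_corr = 85.89 μm/a
85.9 μm/a falls in (80, 200] for carbon steel → category C5

C5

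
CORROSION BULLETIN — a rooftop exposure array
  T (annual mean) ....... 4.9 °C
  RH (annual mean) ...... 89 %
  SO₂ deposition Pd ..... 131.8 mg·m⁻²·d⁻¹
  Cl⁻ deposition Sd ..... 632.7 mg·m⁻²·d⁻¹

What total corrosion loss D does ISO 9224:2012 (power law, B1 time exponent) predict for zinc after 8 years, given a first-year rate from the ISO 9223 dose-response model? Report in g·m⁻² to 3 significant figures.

D(8) = 294 g·m⁻²

zinc: T≤10 °C ⇒ hinge +0.038·(4.9−10) = -0.1938
  Pd branch = 0.0129·Pd^0.44·e^(0.046·RH+f) = 5.46 μm/a
  Sd branch = 0.0175·Sd^0.57·e^(0.008·RH+0.085·T) = 2.137 μm/a
  r_corr = 5.46 + 2.137 = 7.597 μm/a
ISO 9224: D(t) = r_corr · t^b with b = 0.813 (zinc, B1)
  D(8) = 7.597 × 8^0.813 = 7.597 × 5.423 = 41.2 μm
  Mass loss = 41.2 μm × 7.14 g/cm³ = 294.1 g·m⁻²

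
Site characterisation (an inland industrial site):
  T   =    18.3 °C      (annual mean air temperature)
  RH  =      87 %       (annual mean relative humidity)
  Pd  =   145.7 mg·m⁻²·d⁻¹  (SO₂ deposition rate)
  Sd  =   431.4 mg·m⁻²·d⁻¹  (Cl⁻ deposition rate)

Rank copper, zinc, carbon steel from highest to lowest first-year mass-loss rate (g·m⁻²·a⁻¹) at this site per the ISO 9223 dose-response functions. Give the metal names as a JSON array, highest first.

["carbon steel", "zinc", "copper"]

copper: T>10 °C ⇒ hinge -0.080·(18.3−10) = -0.6640
  sulphur-dioxide contribution → 1.689 μm/a
  chloride contribution → 2.963 μm/a
  total first-year rate 4.652 μm/a
  mass loss = 4.652 μm/a × 8.96 g/cm³ = 41.69 g·m⁻²·a⁻¹
zinc: f(T) = -0.071·(T−10) [T>10 °C] = -0.5893
  sulphur-dioxide contribution → 3.505 μm/a
  chloride contribution → 5.281 μm/a
  ⇒ r_corr(zinc) = 8.786 μm/a
  mass loss = 8.786 μm/a × 7.14 g/cm³ = 62.73 g·m⁻²·a⁻¹
carbon steel: temperature factor f = -0.054·(8.3) = -0.4482
  sulphur-dioxide contribution → 85.9 μm/a
  chloride contribution → 161.1 μm/a
  ⇒ r_corr(carbon steel) = 247 μm/a
  mass loss = 247 μm/a × 7.85 g/cm³ = 1939 g·m⁻²·a⁻¹
Ordering by g·m⁻²·a⁻¹: carbon steel (1940) > zinc (62.7) > copper (41.7)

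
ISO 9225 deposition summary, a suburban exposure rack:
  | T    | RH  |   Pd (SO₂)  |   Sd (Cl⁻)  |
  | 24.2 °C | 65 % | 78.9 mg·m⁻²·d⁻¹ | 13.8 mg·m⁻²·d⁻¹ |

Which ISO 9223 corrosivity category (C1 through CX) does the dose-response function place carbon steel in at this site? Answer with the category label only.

carbon steel: temperature factor f = -0.054·(14.2) = -0.7668
  sulphur-dioxide contribution → 29.24 μm/a
  chloride contribution → 11.68 μm/a
  ⇒ r_corr(carbon steel) = 40.92 μm/a
Category bounds: 25…50 μm/a bracket r_corr ⇒ C3

C3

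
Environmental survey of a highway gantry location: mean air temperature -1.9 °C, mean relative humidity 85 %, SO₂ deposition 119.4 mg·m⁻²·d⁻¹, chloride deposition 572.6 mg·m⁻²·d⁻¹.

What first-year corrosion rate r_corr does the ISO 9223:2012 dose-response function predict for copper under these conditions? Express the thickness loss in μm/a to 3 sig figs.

r_corr = 1.72 μm/a

copper: temperature factor f = +0.126·(-11.9) = -1.4994
  sulphur-dioxide contribution → 0.6182 μm/a
  chloride contribution → 1.106 μm/a
  ⇒ r_corr(copper) = 1.724 μm/a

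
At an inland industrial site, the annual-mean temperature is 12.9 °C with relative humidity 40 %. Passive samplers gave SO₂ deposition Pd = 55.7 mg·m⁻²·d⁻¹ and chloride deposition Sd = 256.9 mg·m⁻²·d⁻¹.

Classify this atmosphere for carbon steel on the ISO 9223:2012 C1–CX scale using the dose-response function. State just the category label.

C3

carbon steel: f(T) = -0.054·(T−10) [T>10 °C] = -0.1566
  Pd branch = 1.77·Pd^0.52·e^(0.02·RH+f) = 27.24 μm/a
  Cl⁻ term: 0.102·256.9^0.62·exp(0.033·40+0.04·12.9) = 19.95
  r_corr = 27.24 + 19.95 = 47.2 μm/a
Category bounds: 25…50 μm/a bracket r_corr ⇒ C3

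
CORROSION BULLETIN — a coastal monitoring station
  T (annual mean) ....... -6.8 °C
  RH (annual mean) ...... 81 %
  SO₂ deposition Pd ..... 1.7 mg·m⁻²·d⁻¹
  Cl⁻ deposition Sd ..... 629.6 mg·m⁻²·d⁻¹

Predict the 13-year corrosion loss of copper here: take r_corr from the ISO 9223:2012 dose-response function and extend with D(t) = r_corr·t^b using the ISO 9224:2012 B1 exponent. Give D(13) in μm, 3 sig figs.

D(13) = 4.76 μm

copper: T≤10 °C ⇒ hinge +0.126·(-6.8−10) = -2.1168
  SO₂ term: 0.0053·1.7^0.26·exp(0.059·81-2.1168) = 0.08717
  Cl⁻ term: 0.01025·629.6^0.27·exp(0.036·81+0.049·-6.8) = 0.773
  sum: 0.08717 + 0.773 → r_corr = 0.8601 μm/a
Long-term exponent b (ISO 9224 Table 2, B1) = 0.667
  D(13) = 0.8601 × 13^0.667 = 0.8601 × 5.534 = 4.76 μm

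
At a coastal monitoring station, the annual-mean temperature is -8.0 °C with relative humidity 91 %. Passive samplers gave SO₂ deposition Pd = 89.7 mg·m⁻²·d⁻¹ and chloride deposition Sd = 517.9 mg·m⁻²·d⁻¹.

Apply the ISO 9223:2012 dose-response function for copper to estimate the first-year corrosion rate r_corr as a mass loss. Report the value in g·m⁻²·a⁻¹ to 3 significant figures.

r_corr = 12.3 g·m⁻²·a⁻¹

copper: T≤10 °C ⇒ hinge +0.126·(-8.0−10) = -2.2680
  SO₂ term: 0.0053·89.7^0.26·exp(0.059·91-2.2680) = 0.3791
  Sd branch = 0.01025·Sd^0.27·e^(0.036·RH+0.049·T) = 0.991 μm/a
  r_corr = 0.3791 + 0.991 = 1.37 μm/a
Convert to mass loss: 1.37 μm/a × 8.96 g/cm³ = 12.28 g·m⁻²·a⁻¹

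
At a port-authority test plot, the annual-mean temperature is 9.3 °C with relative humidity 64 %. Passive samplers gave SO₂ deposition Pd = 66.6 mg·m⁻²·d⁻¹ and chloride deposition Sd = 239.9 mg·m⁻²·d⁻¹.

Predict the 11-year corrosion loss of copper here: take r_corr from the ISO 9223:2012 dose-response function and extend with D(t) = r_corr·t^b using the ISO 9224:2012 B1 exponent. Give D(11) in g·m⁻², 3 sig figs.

copper: f(T) = +0.126·(T−10) [T≤10 °C] = -0.0882
  Pd branch = 0.0053·Pd^0.26·e^(0.059·RH+f) = 0.6309 μm/a
  Cl⁻ term: 0.01025·239.9^0.27·exp(0.036·64+0.049·9.3) = 0.711
  sum: 0.6309 + 0.711 → r_corr = 1.342 μm/a
Long-term exponent b (ISO 9224 Table 2, B1) = 0.667
  D(11) = 1.342 × 11^0.667 = 1.342 × 4.95 = 6.642 μm
  Mass loss = 6.642 μm × 8.96 g/cm³ = 59.52 g·m⁻²

D(11) = 59.5 g·m⁻²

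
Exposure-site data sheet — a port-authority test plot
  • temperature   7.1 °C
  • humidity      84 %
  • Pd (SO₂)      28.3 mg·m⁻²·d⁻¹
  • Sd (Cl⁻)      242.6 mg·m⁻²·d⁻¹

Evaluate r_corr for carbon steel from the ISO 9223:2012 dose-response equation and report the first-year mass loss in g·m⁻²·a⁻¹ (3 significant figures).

r_corr = 786 g·m⁻²·a⁻¹

carbon steel: f(T) = +0.150·(T−10) [T≤10 °C] = -0.4350
  Pd branch = 1.77·Pd^0.52·e^(0.02·RH+f) = 34.96 μm/a
  Cl⁻ term: 0.102·242.6^0.62·exp(0.033·84+0.04·7.1) = 65.23
  sum: 34.96 + 65.23 → r_corr = 100.2 μm/a
Convert to mass loss: 100.2 μm/a × 7.85 g/cm³ = 786.5 g·m⁻²·a⁻¹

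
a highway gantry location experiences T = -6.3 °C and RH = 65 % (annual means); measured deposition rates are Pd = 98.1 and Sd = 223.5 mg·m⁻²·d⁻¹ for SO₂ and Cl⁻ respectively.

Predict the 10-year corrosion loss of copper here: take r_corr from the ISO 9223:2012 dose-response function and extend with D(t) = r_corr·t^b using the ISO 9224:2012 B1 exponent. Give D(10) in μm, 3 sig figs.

D(10) = 2.05 μm

copper: temperature factor f = +0.126·(-16.3) = -2.0538
  SO₂ term: 0.0053·98.1^0.26·exp(0.059·65-2.0538) = 0.1037
  Sd branch = 0.01025·Sd^0.27·e^(0.036·RH+0.049·T) = 0.3367 μm/a
  sum: 0.1037 + 0.3367 → r_corr = 0.4404 μm/a
Long-term exponent b (ISO 9224 Table 2, B1) = 0.667
  D(10) = 0.4404 × 10^0.667 = 0.4404 × 4.645 = 2.045 μm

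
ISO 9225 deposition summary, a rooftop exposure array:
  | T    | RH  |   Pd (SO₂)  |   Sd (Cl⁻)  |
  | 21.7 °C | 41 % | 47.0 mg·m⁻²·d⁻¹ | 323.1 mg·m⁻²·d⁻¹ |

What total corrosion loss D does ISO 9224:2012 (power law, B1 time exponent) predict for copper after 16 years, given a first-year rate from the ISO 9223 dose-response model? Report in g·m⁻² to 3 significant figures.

copper: T>10 °C ⇒ hinge -0.080·(21.7−10) = -0.9360
  SO₂ term: 0.0053·47.0^0.26·exp(0.059·41-0.9360) = 0.06354
  Sd branch = 0.01025·Sd^0.27·e^(0.036·RH+0.049·T) = 0.6181 μm/a
  r_corr = 0.06354 + 0.6181 = 0.6816 μm/a
ISO 9224: D(t) = r_corr · t^b with b = 0.667 (copper, B1)
  D(16) = 0.6816 × 16^0.667 = 0.6816 × 6.355 = 4.332 μm
  Mass loss = 4.332 μm × 8.96 g/cm³ = 38.82 g·m⁻²

D(16) = 38.8 g·m⁻²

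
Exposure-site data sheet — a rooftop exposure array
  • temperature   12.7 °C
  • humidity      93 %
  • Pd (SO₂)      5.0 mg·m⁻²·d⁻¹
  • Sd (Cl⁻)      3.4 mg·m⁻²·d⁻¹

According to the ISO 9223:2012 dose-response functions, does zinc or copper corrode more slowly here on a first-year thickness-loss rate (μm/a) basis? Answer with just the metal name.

zinc: f(T) = -0.071·(T−10) [T>10 °C] = -0.1917
  sulphur-dioxide contribution → 1.559 μm/a
  chloride contribution → 0.2177 μm/a
  ⇒ r_corr(zinc) = 1.777 μm/a
copper: T>10 °C ⇒ hinge -0.080·(12.7−10) = -0.2160
  sulphur-dioxide contribution → 1.567 μm/a
  chloride contribution → 0.756 μm/a
  ⇒ r_corr(copper) = 2.323 μm/a
Ordering by μm/a: copper (2.32) > zinc (1.78)

zinc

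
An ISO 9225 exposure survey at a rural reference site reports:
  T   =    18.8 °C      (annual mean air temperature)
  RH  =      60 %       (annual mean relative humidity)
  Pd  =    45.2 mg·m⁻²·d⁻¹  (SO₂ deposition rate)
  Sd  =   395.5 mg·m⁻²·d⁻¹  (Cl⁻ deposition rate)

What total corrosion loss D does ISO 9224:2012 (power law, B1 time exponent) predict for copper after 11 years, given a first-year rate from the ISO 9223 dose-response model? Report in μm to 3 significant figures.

copper: temperature factor f = -0.080·(8.8) = -0.7040
  sulphur-dioxide contribution → 0.2434 μm/a
  chloride contribution → 1.122 μm/a
  ⇒ r_corr(copper) = 1.366 μm/a
Long-term exponent b (ISO 9224 Table 2, B1) = 0.667
  D(11) = 1.366 × 11^0.667 = 1.366 × 4.95 = 6.76 μm

D(11) = 6.76 μm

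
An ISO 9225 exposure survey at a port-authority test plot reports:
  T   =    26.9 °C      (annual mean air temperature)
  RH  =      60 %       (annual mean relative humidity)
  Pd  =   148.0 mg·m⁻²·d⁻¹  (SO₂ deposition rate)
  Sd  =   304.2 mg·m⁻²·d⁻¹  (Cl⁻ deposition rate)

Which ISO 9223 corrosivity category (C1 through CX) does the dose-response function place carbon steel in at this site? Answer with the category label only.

C5

carbon steel: T>10 °C ⇒ hinge -0.054·(26.9−10) = -0.9126
  Pd branch = 1.77·Pd^0.52·e^(0.02·RH+f) = 31.72 μm/a
  Sd branch = 0.102·Sd^0.62·e^(0.033·RH+0.04·T) = 75.05 μm/a
  sum: 31.72 + 75.05 → r_corr = 106.8 μm/a
Category bounds: 80…200 μm/a bracket r_corr ⇒ C5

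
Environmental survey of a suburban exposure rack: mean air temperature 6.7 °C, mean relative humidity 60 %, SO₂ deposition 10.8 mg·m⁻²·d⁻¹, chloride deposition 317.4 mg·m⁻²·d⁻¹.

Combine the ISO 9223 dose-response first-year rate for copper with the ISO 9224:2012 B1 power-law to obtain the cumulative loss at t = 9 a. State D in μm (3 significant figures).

copper: T≤10 °C ⇒ hinge +0.126·(6.7−10) = -0.4158
  sulphur-dioxide contribution → 0.2238 μm/a
  chloride contribution → 0.5845 μm/a
  ⇒ r_corr(copper) = 0.8083 μm/a
Power-law: D(9) = r_corr · 9^0.667
  D(9) = 0.8083 × 9^0.667 = 0.8083 × 4.33 = 3.5 μm

D(9) = 3.50 μm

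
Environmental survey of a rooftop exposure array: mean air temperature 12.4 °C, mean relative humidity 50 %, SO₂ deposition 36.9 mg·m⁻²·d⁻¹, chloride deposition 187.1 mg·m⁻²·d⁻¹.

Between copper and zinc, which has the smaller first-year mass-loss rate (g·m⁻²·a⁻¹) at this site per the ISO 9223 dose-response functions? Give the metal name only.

copper: T>10 °C ⇒ hinge -0.080·(12.4−10) = -0.1920
  Pd branch = 0.0053·Pd^0.26·e^(0.059·RH+f) = 0.2135 μm/a
  Sd branch = 0.01025·Sd^0.27·e^(0.036·RH+0.049·T) = 0.4675 μm/a
  r_corr = 0.2135 + 0.4675 = 0.6811 μm/a
  mass loss = 0.6811 μm/a × 8.96 g/cm³ = 6.102 g·m⁻²·a⁻¹
zinc: temperature factor f = -0.071·(2.4) = -0.1704
  SO₂ term: 0.0129·36.9^0.44·exp(0.046·50-0.1704) = 0.5308
  Sd branch = 0.0175·Sd^0.57·e^(0.008·RH+0.085·T) = 1.478 μm/a
  sum: 0.5308 + 1.478 → r_corr = 2.009 μm/a
  mass loss = 2.009 μm/a × 7.14 g/cm³ = 14.34 g·m⁻²·a⁻¹
Ordering by g·m⁻²·a⁻¹: zinc (14.3) > copper (6.1)

copper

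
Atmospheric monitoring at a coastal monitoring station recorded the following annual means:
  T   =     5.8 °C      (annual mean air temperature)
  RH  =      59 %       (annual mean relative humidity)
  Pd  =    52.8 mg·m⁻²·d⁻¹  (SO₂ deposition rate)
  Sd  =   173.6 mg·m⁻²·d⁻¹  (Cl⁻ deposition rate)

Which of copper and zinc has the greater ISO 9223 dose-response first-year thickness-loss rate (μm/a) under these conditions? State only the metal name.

copper: temperature factor f = +0.126·(-4.2) = -0.5292
  sulphur-dioxide contribution → 0.2845 μm/a
  chloride contribution → 0.4584 μm/a
  ⇒ r_corr(copper) = 0.7429 μm/a
zinc: T≤10 °C ⇒ hinge +0.038·(5.8−10) = -0.1596
  sulphur-dioxide contribution → 0.9504 μm/a
  chloride contribution → 0.8683 μm/a
  ⇒ r_corr(zinc) = 1.819 μm/a
Ordering by μm/a: zinc (1.82) > copper (0.743)

zinc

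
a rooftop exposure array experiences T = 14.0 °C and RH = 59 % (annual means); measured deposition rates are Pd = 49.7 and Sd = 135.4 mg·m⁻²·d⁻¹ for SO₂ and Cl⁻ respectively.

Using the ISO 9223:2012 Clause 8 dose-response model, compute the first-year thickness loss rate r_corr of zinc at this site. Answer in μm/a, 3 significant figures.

r_corr = 2.33 μm/a

zinc: temperature factor f = -0.071·(4.0) = -0.2840
  sulphur-dioxide contribution → 0.8172 μm/a
  chloride contribution → 1.513 μm/a
  total first-year rate 2.33 μm/a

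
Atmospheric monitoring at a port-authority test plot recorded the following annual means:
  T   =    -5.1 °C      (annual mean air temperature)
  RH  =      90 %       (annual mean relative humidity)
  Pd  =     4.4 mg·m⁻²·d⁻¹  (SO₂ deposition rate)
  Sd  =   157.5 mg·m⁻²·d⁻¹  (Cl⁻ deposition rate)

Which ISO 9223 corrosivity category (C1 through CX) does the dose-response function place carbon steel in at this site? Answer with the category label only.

carbon steel: temperature factor f = +0.150·(-15.1) = -2.2650
  SO₂ term: 1.77·4.4^0.52·exp(0.02·90-2.2650) = 2.402
  Cl⁻ term: 0.102·157.5^0.62·exp(0.033·90+0.04·-5.1) = 37.34
  sum: 2.402 + 37.34 → r_corr = 39.74 μm/a
Category bounds: 25…50 μm/a bracket r_corr ⇒ C3

C3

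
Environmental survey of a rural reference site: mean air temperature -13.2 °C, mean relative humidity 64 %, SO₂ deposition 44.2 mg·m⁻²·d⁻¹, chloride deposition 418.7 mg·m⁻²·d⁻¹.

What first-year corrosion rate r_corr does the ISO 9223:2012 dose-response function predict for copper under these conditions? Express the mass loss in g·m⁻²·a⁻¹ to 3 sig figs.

copper: f(T) = +0.126·(T−10) [T≤10 °C] = -2.9232
  SO₂ term: 0.0053·44.2^0.26·exp(0.059·64-2.9232) = 0.0333
  Cl⁻ term: 0.01025·418.7^0.27·exp(0.036·64+0.049·-13.2) = 0.2744
  sum: 0.0333 + 0.2744 → r_corr = 0.3077 μm/a
Convert to mass loss: 0.3077 μm/a × 8.96 g/cm³ = 2.757 g·m⁻²·a⁻¹

r_corr = 2.76 g·m⁻²·a⁻¹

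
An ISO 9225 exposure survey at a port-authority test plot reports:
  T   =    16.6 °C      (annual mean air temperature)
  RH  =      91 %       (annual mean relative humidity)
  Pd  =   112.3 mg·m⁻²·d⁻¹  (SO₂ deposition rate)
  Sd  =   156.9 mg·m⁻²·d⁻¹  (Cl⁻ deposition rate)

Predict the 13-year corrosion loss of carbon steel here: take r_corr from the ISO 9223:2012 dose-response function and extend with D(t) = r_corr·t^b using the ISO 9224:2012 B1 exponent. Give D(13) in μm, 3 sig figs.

carbon steel: T>10 °C ⇒ hinge -0.054·(16.6−10) = -0.3564
  sulphur-dioxide contribution → 89.08 μm/a
  chloride contribution → 91.72 μm/a
  ⇒ r_corr(carbon steel) = 180.8 μm/a
Power-law: D(13) = r_corr · 13^0.523
  D(13) = 180.8 × 13^0.523 = 180.8 × 3.825 = 691.5 μm

D(13) = 692 μm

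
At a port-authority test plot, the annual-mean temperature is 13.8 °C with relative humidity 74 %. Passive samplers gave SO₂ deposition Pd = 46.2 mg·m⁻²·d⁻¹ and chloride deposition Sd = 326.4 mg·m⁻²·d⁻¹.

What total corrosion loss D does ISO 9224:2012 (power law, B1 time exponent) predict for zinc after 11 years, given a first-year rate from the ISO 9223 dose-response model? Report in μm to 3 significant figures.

D(11) = 30.7 μm

zinc: temperature factor f = -0.071·(3.8) = -0.2698
  SO₂ term: 0.0129·46.2^0.44·exp(0.046·74-0.2698) = 1.6
  Sd branch = 0.0175·Sd^0.57·e^(0.008·RH+0.085·T) = 2.77 μm/a
  sum: 1.6 + 2.77 → r_corr = 4.37 μm/a
Power-law: D(11) = r_corr · 11^0.813
  D(11) = 4.37 × 11^0.813 = 4.37 × 7.025 = 30.7 μm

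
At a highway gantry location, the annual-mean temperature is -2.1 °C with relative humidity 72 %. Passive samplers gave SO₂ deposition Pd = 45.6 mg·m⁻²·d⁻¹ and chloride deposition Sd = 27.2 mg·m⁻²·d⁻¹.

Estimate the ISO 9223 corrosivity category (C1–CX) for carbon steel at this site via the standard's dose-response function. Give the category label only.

carbon steel: T≤10 °C ⇒ hinge +0.150·(-2.1−10) = -1.8150
  Pd branch = 1.77·Pd^0.52·e^(0.02·RH+f) = 8.867 μm/a
  Sd branch = 0.102·Sd^0.62·e^(0.033·RH+0.04·T) = 7.824 μm/a
  sum: 8.867 + 7.824 → r_corr = 16.69 μm/a
ISO 9223 Table 2 (carbon steel): 1.3 < 16.7 ≤ 25 μm/a ⇒ C2

C2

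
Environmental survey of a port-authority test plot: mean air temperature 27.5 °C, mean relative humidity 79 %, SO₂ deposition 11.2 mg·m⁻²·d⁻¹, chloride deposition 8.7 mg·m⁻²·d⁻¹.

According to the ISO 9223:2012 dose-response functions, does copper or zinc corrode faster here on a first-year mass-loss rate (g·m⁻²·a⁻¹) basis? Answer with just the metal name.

copper

copper: f(T) = -0.080·(T−10) [T>10 °C] = -1.4000
  SO₂ term: 0.0053·11.2^0.26·exp(0.059·79-1.4000) = 0.259
  Sd branch = 0.01025·Sd^0.27·e^(0.036·RH+0.049·T) = 1.215 μm/a
  r_corr = 0.259 + 1.215 = 1.474 μm/a
  mass loss = 1.474 μm/a × 8.96 g/cm³ = 13.21 g·m⁻²·a⁻¹
zinc: f(T) = -0.071·(T−10) [T>10 °C] = -1.2425
  SO₂ term: 0.0129·11.2^0.44·exp(0.046·79-1.2425) = 0.4082
  Cl⁻ term: 0.0175·8.7^0.57·exp(0.008·79+0.085·27.5) = 1.17
  r_corr = 0.4082 + 1.17 = 1.578 μm/a
  mass loss = 1.578 μm/a × 7.14 g/cm³ = 11.27 g·m⁻²·a⁻¹
Ordering by g·m⁻²·a⁻¹: copper (13.2) > zinc (11.3)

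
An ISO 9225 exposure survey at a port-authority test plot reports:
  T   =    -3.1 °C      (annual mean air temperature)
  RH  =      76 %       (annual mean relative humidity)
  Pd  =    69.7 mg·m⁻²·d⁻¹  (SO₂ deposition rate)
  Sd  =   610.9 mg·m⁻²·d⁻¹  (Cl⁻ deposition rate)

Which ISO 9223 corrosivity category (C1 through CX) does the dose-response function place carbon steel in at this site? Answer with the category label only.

carbon steel: T≤10 °C ⇒ hinge +0.150·(-3.1−10) = -1.9650
  sulphur-dioxide contribution → 10.31 μm/a
  chloride contribution → 59.06 μm/a
  total first-year rate 69.36 μm/a
69.4 μm/a falls in (50, 80] for carbon steel → category C4

C4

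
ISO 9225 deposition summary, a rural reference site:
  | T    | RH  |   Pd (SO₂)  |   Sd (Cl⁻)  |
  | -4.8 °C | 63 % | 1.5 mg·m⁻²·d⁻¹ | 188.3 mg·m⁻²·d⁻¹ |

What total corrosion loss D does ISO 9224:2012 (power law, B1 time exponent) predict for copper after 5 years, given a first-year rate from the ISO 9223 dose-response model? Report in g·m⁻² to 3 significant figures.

copper: f(T) = +0.126·(T−10) [T≤10 °C] = -1.8648
  Pd branch = 0.0053·Pd^0.26·e^(0.059·RH+f) = 0.03754 μm/a
  Cl⁻ term: 0.01025·188.3^0.27·exp(0.036·63+0.049·-4.8) = 0.3219
  sum: 0.03754 + 0.3219 → r_corr = 0.3595 μm/a
ISO 9224: D(t) = r_corr · t^b with b = 0.667 (copper, B1)
  D(5) = 0.3595 × 5^0.667 = 0.3595 × 2.926 = 1.052 μm
  Mass loss = 1.052 μm × 8.96 g/cm³ = 9.423 g·m⁻²

D(5) = 9.42 g·m⁻²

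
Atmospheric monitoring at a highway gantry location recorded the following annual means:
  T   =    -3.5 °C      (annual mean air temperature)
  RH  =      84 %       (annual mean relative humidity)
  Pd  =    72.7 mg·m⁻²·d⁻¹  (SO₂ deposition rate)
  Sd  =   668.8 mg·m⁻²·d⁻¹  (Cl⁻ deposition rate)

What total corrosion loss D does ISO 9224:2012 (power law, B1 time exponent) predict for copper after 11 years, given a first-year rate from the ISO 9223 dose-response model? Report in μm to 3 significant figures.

copper: temperature factor f = +0.126·(-13.5) = -1.7010
  Pd branch = 0.0053·Pd^0.26·e^(0.059·RH+f) = 0.4187 μm/a
  Sd branch = 0.01025·Sd^0.27·e^(0.036·RH+0.049·T) = 1.029 μm/a
  sum: 0.4187 + 1.029 → r_corr = 1.448 μm/a
Long-term exponent b (ISO 9224 Table 2, B1) = 0.667
  D(11) = 1.448 × 11^0.667 = 1.448 × 4.95 = 7.166 μm

D(11) = 7.17 μm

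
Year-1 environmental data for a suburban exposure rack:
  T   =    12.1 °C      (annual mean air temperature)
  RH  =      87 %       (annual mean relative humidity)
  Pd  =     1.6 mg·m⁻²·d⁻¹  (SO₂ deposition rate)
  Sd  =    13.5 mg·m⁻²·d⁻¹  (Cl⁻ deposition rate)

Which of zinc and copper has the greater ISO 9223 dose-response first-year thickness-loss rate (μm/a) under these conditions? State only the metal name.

copper

zinc: temperature factor f = -0.071·(2.1) = -0.1491
  sulphur-dioxide contribution → 0.7476 μm/a
  chloride contribution → 0.4328 μm/a
  ⇒ r_corr(zinc) = 1.18 μm/a
copper: f(T) = -0.080·(T−10) [T>10 °C] = -0.1680
  sulphur-dioxide contribution → 0.8583 μm/a
  chloride contribution → 0.8583 μm/a
  ⇒ r_corr(copper) = 1.717 μm/a
Ordering by μm/a: copper (1.72) > zinc (1.18)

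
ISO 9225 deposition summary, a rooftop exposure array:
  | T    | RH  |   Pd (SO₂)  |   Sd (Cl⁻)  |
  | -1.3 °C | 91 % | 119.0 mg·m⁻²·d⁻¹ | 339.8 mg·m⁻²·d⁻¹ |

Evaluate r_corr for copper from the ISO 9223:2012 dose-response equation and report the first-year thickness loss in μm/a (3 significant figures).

r_corr = 2.18 μm/a

copper: temperature factor f = +0.126·(-11.3) = -1.4238
  sulphur-dioxide contribution → 0.9491 μm/a
  chloride contribution → 1.228 μm/a
  total first-year rate 2.177 μm/a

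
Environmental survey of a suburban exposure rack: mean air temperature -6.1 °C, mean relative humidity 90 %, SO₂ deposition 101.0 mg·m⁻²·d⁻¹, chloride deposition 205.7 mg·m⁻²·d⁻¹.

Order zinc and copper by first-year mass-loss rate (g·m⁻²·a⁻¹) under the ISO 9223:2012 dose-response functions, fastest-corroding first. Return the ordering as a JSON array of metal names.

zinc: f(T) = +0.038·(T−10) [T≤10 °C] = -0.6118
  sulphur-dioxide contribution → 3.348 μm/a
  chloride contribution → 0.4458 μm/a
  total first-year rate 3.794 μm/a
  mass loss = 3.794 μm/a × 7.14 g/cm³ = 27.09 g·m⁻²·a⁻¹
copper: temperature factor f = +0.126·(-16.1) = -2.0286
  sulphur-dioxide contribution → 0.4683 μm/a
  chloride contribution → 0.8177 μm/a
  total first-year rate 1.286 μm/a
  mass loss = 1.286 μm/a × 8.96 g/cm³ = 11.52 g·m⁻²·a⁻¹
Ordering by g·m⁻²·a⁻¹: zinc (27.1) > copper (11.5)

["zinc", "copper"]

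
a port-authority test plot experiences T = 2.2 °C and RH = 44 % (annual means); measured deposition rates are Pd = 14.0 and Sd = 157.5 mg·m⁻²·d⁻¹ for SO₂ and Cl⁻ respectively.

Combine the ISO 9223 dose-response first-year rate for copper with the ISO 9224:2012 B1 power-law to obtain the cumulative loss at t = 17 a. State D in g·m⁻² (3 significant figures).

D(17) = 16.1 g·m⁻²

copper: T≤10 °C ⇒ hinge +0.126·(2.2−10) = -0.9828
  SO₂ term: 0.0053·14.0^0.26·exp(0.059·44-0.9828) = 0.05283
  Sd branch = 0.01025·Sd^0.27·e^(0.036·RH+0.049·T) = 0.2181 μm/a
  sum: 0.05283 + 0.2181 → r_corr = 0.271 μm/a
ISO 9224: D(t) = r_corr · t^b with b = 0.667 (copper, B1)
  D(17) = 0.271 × 17^0.667 = 0.271 × 6.618 = 1.793 μm
  Mass loss = 1.793 μm × 8.96 g/cm³ = 16.07 g·m⁻²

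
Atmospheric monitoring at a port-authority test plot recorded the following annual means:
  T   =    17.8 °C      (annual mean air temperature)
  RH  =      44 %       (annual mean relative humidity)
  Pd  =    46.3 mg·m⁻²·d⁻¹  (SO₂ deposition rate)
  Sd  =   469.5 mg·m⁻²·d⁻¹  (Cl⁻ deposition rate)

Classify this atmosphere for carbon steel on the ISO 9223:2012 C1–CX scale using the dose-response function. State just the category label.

C4

carbon steel: f(T) = -0.054·(T−10) [T>10 °C] = -0.4212
  sulphur-dioxide contribution → 20.57 μm/a
  chloride contribution → 40.26 μm/a
  total first-year rate 60.83 μm/a
ISO 9223 Table 2 (carbon steel): 50 < 60.8 ≤ 80 μm/a ⇒ C4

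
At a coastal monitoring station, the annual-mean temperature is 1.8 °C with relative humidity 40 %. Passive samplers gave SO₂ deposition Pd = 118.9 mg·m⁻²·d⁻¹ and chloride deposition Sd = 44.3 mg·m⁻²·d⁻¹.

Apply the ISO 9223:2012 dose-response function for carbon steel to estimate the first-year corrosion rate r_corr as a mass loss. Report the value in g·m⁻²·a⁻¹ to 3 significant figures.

r_corr = 142 g·m⁻²·a⁻¹

carbon steel: T≤10 °C ⇒ hinge +0.150·(1.8−10) = -1.2300
  sulphur-dioxide contribution → 13.81 μm/a
  chloride contribution → 4.304 μm/a
  total first-year rate 18.12 μm/a
Convert to mass loss: 18.12 μm/a × 7.85 g/cm³ = 142.2 g·m⁻²·a⁻¹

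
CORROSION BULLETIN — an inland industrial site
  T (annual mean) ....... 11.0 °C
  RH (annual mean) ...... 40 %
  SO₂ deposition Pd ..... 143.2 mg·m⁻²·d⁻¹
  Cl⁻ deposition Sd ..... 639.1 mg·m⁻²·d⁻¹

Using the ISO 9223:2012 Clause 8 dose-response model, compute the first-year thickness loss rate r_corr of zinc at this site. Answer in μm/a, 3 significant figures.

r_corr = 3.11 μm/a

zinc: T>10 °C ⇒ hinge -0.071·(11.0−10) = -0.0710
  Pd branch = 0.0129·Pd^0.44·e^(0.046·RH+f) = 0.6722 μm/a
  Sd branch = 0.0175·Sd^0.57·e^(0.008·RH+0.085·T) = 2.439 μm/a
  sum: 0.6722 + 2.439 → r_corr = 3.111 μm/a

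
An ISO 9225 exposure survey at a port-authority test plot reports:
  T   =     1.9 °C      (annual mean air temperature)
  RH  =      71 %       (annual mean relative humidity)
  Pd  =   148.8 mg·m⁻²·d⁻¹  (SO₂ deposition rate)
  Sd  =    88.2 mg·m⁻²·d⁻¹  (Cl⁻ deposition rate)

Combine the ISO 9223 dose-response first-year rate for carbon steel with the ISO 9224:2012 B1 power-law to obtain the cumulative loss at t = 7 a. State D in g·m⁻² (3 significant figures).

carbon steel: temperature factor f = +0.150·(-8.1) = -1.2150
  Pd branch = 1.77·Pd^0.52·e^(0.02·RH+f) = 29.29 μm/a
  Cl⁻ term: 0.102·88.2^0.62·exp(0.033·71+0.04·1.9) = 18.42
  r_corr = 29.29 + 18.42 = 47.72 μm/a
ISO 9224: D(t) = r_corr · t^b with b = 0.523 (carbon steel, B1)
  D(7) = 47.72 × 7^0.523 = 47.72 × 2.767 = 132 μm
  Mass loss = 132 μm × 7.85 g/cm³ = 1036 g·m⁻²

D(7) = 1.04e+03 g·m⁻²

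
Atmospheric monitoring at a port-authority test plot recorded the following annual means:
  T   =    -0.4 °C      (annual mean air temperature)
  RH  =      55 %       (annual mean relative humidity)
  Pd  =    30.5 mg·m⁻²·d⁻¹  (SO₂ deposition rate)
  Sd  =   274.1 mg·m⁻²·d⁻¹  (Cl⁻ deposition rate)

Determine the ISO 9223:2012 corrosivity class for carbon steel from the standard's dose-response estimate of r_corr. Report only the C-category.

C3

carbon steel: T≤10 °C ⇒ hinge +0.150·(-0.4−10) = -1.5600
  sulphur-dioxide contribution → 6.607 μm/a
  chloride contribution → 20.02 μm/a
  total first-year rate 26.62 μm/a
Category bounds: 25…50 μm/a bracket r_corr ⇒ C3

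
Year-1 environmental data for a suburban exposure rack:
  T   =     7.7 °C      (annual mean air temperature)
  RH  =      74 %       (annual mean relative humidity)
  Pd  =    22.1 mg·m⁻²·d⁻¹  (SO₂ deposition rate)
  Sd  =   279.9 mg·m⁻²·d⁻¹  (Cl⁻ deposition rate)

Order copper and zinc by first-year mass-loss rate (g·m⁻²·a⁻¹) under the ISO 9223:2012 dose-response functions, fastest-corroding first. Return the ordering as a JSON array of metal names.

["zinc", "copper"]

copper: T≤10 °C ⇒ hinge +0.126·(7.7−10) = -0.2898
  Pd branch = 0.0053·Pd^0.26·e^(0.059·RH+f) = 0.6984 μm/a
  Sd branch = 0.01025·Sd^0.27·e^(0.036·RH+0.049·T) = 0.9823 μm/a
  sum: 0.6984 + 0.9823 → r_corr = 1.681 μm/a
  mass loss = 1.681 μm/a × 8.96 g/cm³ = 15.06 g·m⁻²·a⁻¹
zinc: T≤10 °C ⇒ hinge +0.038·(7.7−10) = -0.0874
  Pd branch = 0.0129·Pd^0.44·e^(0.046·RH+f) = 1.388 μm/a
  Sd branch = 0.0175·Sd^0.57·e^(0.008·RH+0.085·T) = 1.511 μm/a
  r_corr = 1.388 + 1.511 = 2.899 μm/a
  mass loss = 2.899 μm/a × 7.14 g/cm³ = 20.7 g·m⁻²·a⁻¹
Ordering by g·m⁻²·a⁻¹: zinc (20.7) > copper (15.1)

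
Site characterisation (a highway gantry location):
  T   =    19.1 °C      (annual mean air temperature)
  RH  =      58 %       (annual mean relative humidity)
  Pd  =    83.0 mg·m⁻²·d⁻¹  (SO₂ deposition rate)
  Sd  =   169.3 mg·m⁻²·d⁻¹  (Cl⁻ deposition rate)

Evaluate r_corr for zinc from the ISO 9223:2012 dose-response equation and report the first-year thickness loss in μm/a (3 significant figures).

r_corr = 3.31 μm/a

zinc: f(T) = -0.071·(T−10) [T>10 °C] = -0.6461
  sulphur-dioxide contribution → 0.6809 μm/a
  chloride contribution → 2.63 μm/a
  total first-year rate 3.311 μm/a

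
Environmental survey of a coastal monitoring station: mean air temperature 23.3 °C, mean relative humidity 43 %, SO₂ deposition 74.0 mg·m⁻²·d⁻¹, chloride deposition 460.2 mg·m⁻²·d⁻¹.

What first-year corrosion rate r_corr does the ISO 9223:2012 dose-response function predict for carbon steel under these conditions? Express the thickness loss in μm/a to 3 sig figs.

carbon steel: f(T) = -0.054·(T−10) [T>10 °C] = -0.7182
  SO₂ term: 1.77·74.0^0.52·exp(0.02·43-0.7182) = 19.12
  Sd branch = 0.102·Sd^0.62·e^(0.033·RH+0.04·T) = 47.94 μm/a
  sum: 19.12 + 47.94 → r_corr = 67.06 μm/a

r_corr = 67.1 μm/a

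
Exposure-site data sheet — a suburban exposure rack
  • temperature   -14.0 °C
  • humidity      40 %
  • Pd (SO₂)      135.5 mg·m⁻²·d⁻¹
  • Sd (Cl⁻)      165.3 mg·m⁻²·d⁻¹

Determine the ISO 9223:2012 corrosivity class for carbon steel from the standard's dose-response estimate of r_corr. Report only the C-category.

carbon steel: temperature factor f = +0.150·(-24.0) = -3.6000
  sulphur-dioxide contribution → 1.382 μm/a
  chloride contribution → 5.176 μm/a
  total first-year rate 6.558 μm/a
Category bounds: 1.3…25 μm/a bracket r_corr ⇒ C2

C2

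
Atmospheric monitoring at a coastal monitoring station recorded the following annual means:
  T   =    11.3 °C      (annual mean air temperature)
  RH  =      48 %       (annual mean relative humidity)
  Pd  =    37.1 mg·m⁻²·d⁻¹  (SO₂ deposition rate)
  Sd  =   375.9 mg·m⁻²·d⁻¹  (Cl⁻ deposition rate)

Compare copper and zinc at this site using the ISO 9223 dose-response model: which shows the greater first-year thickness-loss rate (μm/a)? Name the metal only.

zinc

copper: f(T) = -0.080·(T−10) [T>10 °C] = -0.1040
  SO₂ term: 0.0053·37.1^0.26·exp(0.059·48-0.1040) = 0.2075
  Sd branch = 0.01025·Sd^0.27·e^(0.036·RH+0.049·T) = 0.4976 μm/a
  r_corr = 0.2075 + 0.4976 = 0.7052 μm/a
zinc: T>10 °C ⇒ hinge -0.071·(11.3−10) = -0.0923
  SO₂ term: 0.0129·37.1^0.44·exp(0.046·48-0.0923) = 0.5247
  Cl⁻ term: 0.0175·375.9^0.57·exp(0.008·48+0.085·11.3) = 1.971
  sum: 0.5247 + 1.971 → r_corr = 2.496 μm/a
Ordering by μm/a: zinc (2.5) > copper (0.705)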